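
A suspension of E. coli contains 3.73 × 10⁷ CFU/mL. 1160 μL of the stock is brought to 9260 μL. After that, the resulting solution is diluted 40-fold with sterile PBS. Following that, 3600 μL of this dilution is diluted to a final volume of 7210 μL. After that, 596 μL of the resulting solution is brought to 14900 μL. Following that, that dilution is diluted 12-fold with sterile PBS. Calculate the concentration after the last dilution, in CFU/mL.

194 CFU/mL

Overall dilution factor = 7.983 × 40 × 2.003 × 25 × 12 = 1.92 × 10⁵.
3.73 × 10⁷ CFU/mL / 1.92 × 10⁵ = 194 CFU/mL.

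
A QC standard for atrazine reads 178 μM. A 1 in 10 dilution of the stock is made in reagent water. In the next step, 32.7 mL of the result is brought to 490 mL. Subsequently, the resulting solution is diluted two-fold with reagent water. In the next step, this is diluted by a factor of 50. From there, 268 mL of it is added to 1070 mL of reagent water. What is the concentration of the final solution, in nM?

2.38 nM

Overall dilution factor = 10 × 14.98 × 2 × 50 × 4.993 = 7.48 × 10⁴.
178 μM / 7.48 × 10⁴ = 2.38 × 10⁻³ μM = 2.38 nM.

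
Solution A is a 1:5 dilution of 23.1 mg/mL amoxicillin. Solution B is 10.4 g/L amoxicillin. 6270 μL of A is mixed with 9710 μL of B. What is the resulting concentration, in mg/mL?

8.13 mg/mL

C_A = 23.1 mg/mL / 5 = 4.62 mg/mL.
C_B = 10.4 g/L = 10.4 mg/mL.
C_mix = (C_A·V_A + C_B·V_B)/(V_A + V_B) = (4.62×6270 + 10.4×9710) / 15980 = 8.13 mg/mL.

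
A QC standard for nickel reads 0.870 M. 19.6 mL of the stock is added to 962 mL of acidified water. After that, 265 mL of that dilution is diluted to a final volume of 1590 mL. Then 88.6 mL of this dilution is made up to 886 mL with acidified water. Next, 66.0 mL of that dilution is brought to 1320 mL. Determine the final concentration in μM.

Overall dilution factor = 50.08 × 6 × 10 × 20 = 6.01 × 10⁴.
0.870 M / 6.01 × 10⁴ = 1.45 × 10⁻⁵ M = 14.5 μM.

14.5 μM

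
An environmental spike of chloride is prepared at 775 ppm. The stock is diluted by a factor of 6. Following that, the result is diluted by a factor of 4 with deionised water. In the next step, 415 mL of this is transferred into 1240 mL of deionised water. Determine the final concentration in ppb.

Overall dilution factor = 6 × 4 × 3.988 = 95.7.
775 ppm / 95.7 = 8.10 ppm = 8100 ppb.

8100 ppb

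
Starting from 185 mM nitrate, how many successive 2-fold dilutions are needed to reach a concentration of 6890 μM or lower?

5

Need 2ⁿ ≥ 26.9, so n ≥ log(26.9)/log(2) = 4.75.
Minimum whole steps: n = 5.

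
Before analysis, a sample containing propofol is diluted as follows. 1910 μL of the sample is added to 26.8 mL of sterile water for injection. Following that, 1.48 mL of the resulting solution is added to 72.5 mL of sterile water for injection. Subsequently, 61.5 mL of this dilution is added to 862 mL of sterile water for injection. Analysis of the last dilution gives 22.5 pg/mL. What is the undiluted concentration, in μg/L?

Overall dilution factor = 15.03 × 49.99 × 15.02 = 1.13 × 10⁴.
Original = 22.5 pg/mL × 1.13 × 10⁴ = 2.54 × 10⁵ pg/mL = 254 μg/L.

254 μg/L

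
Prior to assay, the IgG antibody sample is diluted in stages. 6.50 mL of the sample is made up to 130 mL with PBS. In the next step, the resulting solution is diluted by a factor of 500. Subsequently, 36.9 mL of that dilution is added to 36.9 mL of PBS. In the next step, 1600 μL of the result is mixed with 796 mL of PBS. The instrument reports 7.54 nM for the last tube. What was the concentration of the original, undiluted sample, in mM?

75.2 mM

Overall dilution factor = 20 × 500 × 2 × 498.5 = 9.97 × 10⁶.
Original = 7.54 nM × 9.97 × 10⁶ = 7.52 × 10⁷ nM = 75.2 mM.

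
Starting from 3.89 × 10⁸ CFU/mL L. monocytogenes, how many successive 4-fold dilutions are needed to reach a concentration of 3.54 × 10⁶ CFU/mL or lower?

Need 4ⁿ ≥ 110, so n ≥ log(110)/log(4) = 3.39.
Minimum whole steps: n = 4.

4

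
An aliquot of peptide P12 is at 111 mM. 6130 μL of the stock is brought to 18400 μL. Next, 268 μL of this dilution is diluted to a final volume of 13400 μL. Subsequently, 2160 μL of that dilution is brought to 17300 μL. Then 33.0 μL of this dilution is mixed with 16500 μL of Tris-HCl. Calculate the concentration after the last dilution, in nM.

Overall dilution factor = 3.002 × 50 × 8.009 × 501 = 6.02 × 10⁵.
111 mM / 6.02 × 10⁵ = 1.84 × 10⁻⁴ mM = 184 nM.

184 nM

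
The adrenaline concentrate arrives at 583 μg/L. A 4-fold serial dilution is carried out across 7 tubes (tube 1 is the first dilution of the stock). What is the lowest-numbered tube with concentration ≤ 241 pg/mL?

tube 6

Tube n has concentration 583 μg/L / 4ⁿ.
Need 4ⁿ ≥ 583 μg/L / 241 pg/mL = 2419, so n ≥ 5.62.
First such tube: n = 6.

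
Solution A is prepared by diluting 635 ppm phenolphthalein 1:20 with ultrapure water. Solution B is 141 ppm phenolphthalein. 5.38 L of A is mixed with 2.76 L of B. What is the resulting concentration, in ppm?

68.8 ppm

C_A = 635 ppm / 20 = 31.8 ppm.
C_mix = (C_A·V_A + C_B·V_B)/(V_A + V_B) = (31.8×5.38 + 141×2.76) / 8.140 = 68.8 ppm.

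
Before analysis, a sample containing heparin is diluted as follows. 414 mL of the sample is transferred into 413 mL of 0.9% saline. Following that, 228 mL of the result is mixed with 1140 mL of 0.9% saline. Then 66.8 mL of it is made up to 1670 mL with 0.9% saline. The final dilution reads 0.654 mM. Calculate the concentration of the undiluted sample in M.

Overall dilution factor = 1.998 × 6 × 25 = 300.
Original = 0.654 mM × 300 = 196 mM = 0.196 M.

0.196 M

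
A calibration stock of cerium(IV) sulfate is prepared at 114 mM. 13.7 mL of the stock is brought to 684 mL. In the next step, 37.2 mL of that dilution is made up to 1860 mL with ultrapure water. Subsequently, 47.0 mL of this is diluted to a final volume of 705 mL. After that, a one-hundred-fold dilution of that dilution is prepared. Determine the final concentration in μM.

Overall dilution factor = 49.93 × 50 × 15 × 100 = 3.74 × 10⁶.
114 mM / 3.74 × 10⁶ = 3.04 × 10⁻⁵ mM = 0.0304 μM.

0.0304 μM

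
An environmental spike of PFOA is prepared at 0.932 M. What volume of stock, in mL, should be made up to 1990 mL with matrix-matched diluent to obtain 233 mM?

498 mL

233 mM = 0.233 M.
V₁ = C₂V₂/C₁ = 0.233 × 1990 / 0.932 = 498 mL.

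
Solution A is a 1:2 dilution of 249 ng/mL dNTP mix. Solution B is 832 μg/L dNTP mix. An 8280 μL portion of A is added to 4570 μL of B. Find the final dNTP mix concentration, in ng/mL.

C_A = 249 ng/mL / 2 = 124 ng/mL.
C_B = 832 μg/L = 832 ng/mL.
C_mix = (C_A·V_A + C_B·V_B)/(V_A + V_B) = (124×8280 + 832×4570) / 12850 = 376 ng/mL.

376 ng/mL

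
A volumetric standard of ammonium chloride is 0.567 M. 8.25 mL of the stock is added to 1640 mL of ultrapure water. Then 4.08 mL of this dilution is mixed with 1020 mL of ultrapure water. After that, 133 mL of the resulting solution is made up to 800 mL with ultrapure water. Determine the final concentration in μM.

1.88 μM

Overall dilution factor = 199.8 × 251 × 6.015 = 3.02 × 10⁵.
0.567 M / 3.02 × 10⁵ = 1.88 × 10⁻⁶ M = 1.88 μM.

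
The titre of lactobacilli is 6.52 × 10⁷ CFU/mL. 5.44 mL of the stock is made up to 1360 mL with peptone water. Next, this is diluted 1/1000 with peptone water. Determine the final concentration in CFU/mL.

Overall dilution factor = 250 × 1000 = 2.50 × 10⁵.
6.52 × 10⁷ CFU/mL / 2.50 × 10⁵ = 261 CFU/mL.

261 CFU/mL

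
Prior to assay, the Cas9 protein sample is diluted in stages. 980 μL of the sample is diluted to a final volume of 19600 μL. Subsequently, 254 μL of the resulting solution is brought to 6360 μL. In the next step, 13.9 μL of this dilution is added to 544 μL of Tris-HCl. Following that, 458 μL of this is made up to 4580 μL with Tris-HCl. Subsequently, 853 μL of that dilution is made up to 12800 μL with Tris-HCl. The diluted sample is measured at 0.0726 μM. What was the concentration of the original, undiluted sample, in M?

0.219 M

Overall dilution factor = 20 × 25.04 × 40.14 × 10 × 15.01 = 3.02 × 10⁶.
Original = 0.0726 μM × 3.02 × 10⁶ = 2.19 × 10⁵ μM = 0.219 M.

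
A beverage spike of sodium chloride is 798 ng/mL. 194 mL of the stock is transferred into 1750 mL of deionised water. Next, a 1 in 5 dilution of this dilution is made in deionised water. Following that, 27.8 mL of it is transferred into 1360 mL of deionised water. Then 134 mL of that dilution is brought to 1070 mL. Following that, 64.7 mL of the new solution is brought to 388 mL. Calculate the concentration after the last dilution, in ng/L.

6.66 ng/L

Overall dilution factor = 10.02 × 5 × 49.92 × 7.985 × 5.997 = 1.20 × 10⁵.
798 ng/mL / 1.20 × 10⁵ = 6.66 × 10⁻³ ng/mL = 6.66 ng/L.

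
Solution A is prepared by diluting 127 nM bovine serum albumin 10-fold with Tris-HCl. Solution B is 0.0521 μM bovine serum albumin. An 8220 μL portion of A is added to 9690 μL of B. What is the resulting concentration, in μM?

C_A = 127 nM / 10 = 12.7 nM.
C_B = 0.0521 μM = 52.1 nM.
C_mix = (C_A·V_A + C_B·V_B)/(V_A + V_B) = (12.7×8220 + 52.1×9690) / 17910 = 34.0 nM = 0.0340 μM.

0.0340 μM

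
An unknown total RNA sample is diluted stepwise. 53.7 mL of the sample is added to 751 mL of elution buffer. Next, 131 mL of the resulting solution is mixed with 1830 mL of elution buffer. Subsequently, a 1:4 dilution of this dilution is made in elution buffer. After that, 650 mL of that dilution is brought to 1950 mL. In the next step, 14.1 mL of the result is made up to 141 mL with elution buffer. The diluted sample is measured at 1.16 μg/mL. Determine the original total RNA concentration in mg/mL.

Overall dilution factor = 14.99 × 14.97 × 4 × 3 × 10 = 2.69 × 10⁴.
Original = 1.16 μg/mL × 2.69 × 10⁴ = 3.12 × 10⁴ μg/mL = 31.2 mg/mL.

31.2 mg/mL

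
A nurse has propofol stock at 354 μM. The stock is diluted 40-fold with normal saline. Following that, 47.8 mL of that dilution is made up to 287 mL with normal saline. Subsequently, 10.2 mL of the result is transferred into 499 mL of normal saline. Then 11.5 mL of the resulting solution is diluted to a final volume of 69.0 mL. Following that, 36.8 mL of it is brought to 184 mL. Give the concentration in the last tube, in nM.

0.984 nM

Overall dilution factor = 40 × 6.004 × 49.92 × 6 × 5 = 3.60 × 10⁵.
354 μM / 3.60 × 10⁵ = 9.84 × 10⁻⁴ μM = 0.984 nM.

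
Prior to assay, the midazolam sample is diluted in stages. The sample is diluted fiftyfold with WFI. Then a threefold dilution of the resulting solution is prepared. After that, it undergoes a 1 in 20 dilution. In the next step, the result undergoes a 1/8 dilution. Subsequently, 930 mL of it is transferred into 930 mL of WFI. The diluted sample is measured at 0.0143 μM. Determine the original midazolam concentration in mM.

Overall dilution factor = 50 × 3 × 20 × 8 × 2 = 4.80 × 10⁴.
Original = 0.0143 μM × 4.80 × 10⁴ = 686 μM = 0.686 mM.

0.686 mM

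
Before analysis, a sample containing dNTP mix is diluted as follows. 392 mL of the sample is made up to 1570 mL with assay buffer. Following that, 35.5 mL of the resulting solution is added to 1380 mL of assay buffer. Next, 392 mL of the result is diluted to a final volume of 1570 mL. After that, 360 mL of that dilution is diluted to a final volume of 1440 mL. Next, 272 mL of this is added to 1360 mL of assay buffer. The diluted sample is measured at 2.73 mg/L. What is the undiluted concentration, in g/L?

41.9 g/L

Overall dilution factor = 4.005 × 39.87 × 4.005 × 4 × 6 = 1.54 × 10⁴.
Original = 2.73 mg/L × 1.54 × 10⁴ = 4.19 × 10⁴ mg/L = 41.9 g/L.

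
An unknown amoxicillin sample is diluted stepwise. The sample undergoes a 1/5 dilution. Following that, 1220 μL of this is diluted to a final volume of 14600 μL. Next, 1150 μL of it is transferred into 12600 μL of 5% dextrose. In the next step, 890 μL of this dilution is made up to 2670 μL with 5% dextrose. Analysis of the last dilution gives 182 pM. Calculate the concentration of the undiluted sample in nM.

Overall dilution factor = 5 × 11.97 × 11.96 × 3 = 2146.
Original = 182 pM × 2146 = 3.91 × 10⁵ pM = 391 nM.

391 nM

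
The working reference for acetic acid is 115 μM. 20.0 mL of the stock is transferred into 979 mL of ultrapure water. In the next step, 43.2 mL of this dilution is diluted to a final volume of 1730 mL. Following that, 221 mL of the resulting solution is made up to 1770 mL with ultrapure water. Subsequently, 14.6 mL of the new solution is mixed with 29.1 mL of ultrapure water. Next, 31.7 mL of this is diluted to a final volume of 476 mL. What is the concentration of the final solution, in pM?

Overall dilution factor = 49.95 × 40.05 × 8.009 × 2.993 × 15.02 = 7.20 × 10⁵.
115 μM / 7.20 × 10⁵ = 1.60 × 10⁻⁴ μM = 160 pM.

160 pM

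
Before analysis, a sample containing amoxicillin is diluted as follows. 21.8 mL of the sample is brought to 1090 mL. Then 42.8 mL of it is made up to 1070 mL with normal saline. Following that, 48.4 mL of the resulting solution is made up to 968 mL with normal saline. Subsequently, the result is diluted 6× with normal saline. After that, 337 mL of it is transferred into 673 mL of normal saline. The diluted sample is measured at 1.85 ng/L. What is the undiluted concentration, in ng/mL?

832 ng/mL

Overall dilution factor = 50 × 25 × 20 × 6 × 2.997 = 4.50 × 10⁵.
Original = 1.85 ng/L × 4.50 × 10⁵ = 8.32 × 10⁵ ng/L = 832 ng/mL.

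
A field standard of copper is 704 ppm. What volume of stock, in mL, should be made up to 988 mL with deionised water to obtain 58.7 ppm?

82.4 mL

V₁ = C₂V₂/C₁ = 58.7 × 988 / 704 = 82.4 mL.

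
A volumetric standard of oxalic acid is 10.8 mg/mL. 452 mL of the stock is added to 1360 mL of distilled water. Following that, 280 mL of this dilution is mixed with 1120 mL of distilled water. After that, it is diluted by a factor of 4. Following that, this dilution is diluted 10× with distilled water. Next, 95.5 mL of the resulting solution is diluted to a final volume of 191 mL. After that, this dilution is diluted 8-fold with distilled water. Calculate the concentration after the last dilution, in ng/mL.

842 ng/mL

Overall dilution factor = 4.009 × 5 × 4 × 10 × 2 × 8 = 1.28 × 10⁴.
10.8 mg/mL / 1.28 × 10⁴ = 8.42 × 10⁻⁴ mg/mL = 842 ng/mL.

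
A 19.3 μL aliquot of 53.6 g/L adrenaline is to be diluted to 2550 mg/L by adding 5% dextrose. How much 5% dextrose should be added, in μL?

2550 mg/L = 2.55 g/L.
V₂ = C₁V₁/C₂ = 53.6 × 19.3 / 2.55 = 406 μL.
Diluent to add = V₂ − V₁ = 406 − 19.3 = 386 μL.

386 μL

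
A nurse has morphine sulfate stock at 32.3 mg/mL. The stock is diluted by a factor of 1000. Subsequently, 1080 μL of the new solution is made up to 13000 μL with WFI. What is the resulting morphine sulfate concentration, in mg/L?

2.68 mg/L

Overall dilution factor = 1000 × 12.04 = 1.20 × 10⁴.
32.3 mg/mL / 1.20 × 10⁴ = 2.68 × 10⁻³ mg/mL = 2.68 mg/L.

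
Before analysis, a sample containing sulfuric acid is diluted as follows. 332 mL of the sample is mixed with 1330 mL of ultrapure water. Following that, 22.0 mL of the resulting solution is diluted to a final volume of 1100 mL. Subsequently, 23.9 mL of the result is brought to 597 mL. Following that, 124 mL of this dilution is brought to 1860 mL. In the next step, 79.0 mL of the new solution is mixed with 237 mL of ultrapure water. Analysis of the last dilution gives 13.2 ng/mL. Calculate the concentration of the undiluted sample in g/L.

4.95 g/L

Overall dilution factor = 5.006 × 50 × 24.98 × 15 × 4 = 3.75 × 10⁵.
Original = 13.2 ng/mL × 3.75 × 10⁵ = 4.95 × 10⁶ ng/mL = 4.95 g/L.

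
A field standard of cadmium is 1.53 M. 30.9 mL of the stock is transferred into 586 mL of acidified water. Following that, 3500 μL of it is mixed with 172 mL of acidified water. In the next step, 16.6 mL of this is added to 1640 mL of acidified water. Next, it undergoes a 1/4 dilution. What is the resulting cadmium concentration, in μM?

3.83 μM

Overall dilution factor = 19.96 × 50.14 × 99.80 × 4 = 4.00 × 10⁵.
1.53 M / 4.00 × 10⁵ = 3.83 × 10⁻⁶ M = 3.83 μM.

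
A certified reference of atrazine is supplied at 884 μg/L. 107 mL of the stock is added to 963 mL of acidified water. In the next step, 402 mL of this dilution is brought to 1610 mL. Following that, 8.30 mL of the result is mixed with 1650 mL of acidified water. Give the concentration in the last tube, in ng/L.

110 ng/L

Overall dilution factor = 10 × 4.005 × 199.8 = 8002.
884 μg/L / 8002 = 0.110 μg/L = 110 ng/L.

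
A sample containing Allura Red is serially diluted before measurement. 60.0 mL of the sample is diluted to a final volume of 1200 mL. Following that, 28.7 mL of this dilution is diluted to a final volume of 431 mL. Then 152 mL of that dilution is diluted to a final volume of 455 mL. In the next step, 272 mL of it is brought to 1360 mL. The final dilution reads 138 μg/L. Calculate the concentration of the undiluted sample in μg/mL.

620 μg/mL

Overall dilution factor = 20 × 15.02 × 2.993 × 5 = 4495.
Original = 138 μg/L × 4495 = 6.20 × 10⁵ μg/L = 620 μg/mL.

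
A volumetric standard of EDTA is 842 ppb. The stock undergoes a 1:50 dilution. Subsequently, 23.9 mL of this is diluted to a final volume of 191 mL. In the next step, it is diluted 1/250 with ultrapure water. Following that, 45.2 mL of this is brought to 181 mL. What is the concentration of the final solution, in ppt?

Overall dilution factor = 50 × 7.992 × 250 × 4.004 = 4.00 × 10⁵.
842 ppb / 4.00 × 10⁵ = 2.10 × 10⁻³ ppb = 2.10 ppt.

2.10 ppt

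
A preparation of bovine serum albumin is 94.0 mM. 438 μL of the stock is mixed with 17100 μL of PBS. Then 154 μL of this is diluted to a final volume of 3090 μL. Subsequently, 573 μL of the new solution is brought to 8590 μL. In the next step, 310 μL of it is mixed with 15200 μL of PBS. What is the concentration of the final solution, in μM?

0.156 μM

Overall dilution factor = 40.04 × 20.06 × 14.99 × 50.03 = 6.03 × 10⁵.
94.0 mM / 6.03 × 10⁵ = 1.56 × 10⁻⁴ mM = 0.156 μM.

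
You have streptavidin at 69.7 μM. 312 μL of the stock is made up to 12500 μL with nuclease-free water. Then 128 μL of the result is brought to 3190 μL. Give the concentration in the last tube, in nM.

Overall dilution factor = 40.06 × 24.92 = 998.
69.7 μM / 998 = 0.0698 μM = 69.8 nM.

69.8 nM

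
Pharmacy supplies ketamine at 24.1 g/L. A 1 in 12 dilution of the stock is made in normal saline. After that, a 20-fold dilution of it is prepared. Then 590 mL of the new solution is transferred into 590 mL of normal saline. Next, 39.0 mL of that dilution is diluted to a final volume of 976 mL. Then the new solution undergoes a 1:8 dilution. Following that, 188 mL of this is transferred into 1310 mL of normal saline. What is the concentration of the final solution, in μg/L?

31.5 μg/L

Overall dilution factor = 12 × 20 × 2 × 25.03 × 8 × 7.968 = 7.66 × 10⁵.
24.1 g/L / 7.66 × 10⁵ = 3.15 × 10⁻⁵ g/L = 31.5 μg/L.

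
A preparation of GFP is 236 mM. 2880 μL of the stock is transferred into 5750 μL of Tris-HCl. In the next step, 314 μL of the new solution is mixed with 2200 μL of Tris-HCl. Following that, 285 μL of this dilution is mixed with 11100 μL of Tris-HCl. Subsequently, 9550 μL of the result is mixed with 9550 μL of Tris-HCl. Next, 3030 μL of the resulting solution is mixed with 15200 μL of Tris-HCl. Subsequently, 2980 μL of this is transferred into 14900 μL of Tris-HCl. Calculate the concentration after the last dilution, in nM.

3410 nM

Overall dilution factor = 2.997 × 8.006 × 39.95 × 2 × 6.017 × 6 = 6.92 × 10⁴.
236 mM / 6.92 × 10⁴ = 3.41 × 10⁻³ mM = 3410 nM.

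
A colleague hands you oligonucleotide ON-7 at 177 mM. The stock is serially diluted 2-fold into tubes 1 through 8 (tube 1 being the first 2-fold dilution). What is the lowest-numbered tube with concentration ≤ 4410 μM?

tube 6

Tube n has concentration 177 mM / 2ⁿ.
Need 2ⁿ ≥ 177 mM / 4410 μM = 40.1, so n ≥ 5.33.
First such tube: n = 6.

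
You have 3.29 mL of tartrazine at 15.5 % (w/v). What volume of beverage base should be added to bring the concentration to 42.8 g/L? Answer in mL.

42.8 g/L = 4.28 % (w/v).
V₂ = C₁V₁/C₂ = 15.5 × 3.29 / 4.28 = 11.9 mL.
Diluent to add = V₂ − V₁ = 11.9 − 3.29 = 8.62 mL.

8.62 mL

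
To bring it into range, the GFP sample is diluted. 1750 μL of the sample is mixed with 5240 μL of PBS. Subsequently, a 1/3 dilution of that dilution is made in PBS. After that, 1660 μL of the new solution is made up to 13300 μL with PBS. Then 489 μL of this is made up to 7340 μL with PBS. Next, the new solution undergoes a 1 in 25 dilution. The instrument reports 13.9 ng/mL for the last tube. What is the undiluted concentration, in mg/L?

501 mg/L

Overall dilution factor = 3.994 × 3 × 8.012 × 15.01 × 25 = 3.60 × 10⁴.
Original = 13.9 ng/mL × 3.60 × 10⁴ = 5.01 × 10⁵ ng/mL = 501 mg/L.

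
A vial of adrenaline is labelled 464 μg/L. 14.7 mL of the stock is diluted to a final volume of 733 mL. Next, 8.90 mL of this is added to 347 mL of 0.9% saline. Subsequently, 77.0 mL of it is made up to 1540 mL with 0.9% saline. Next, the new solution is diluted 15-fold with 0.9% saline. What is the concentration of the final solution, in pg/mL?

Overall dilution factor = 49.86 × 39.99 × 20 × 15 = 5.98 × 10⁵.
464 μg/L / 5.98 × 10⁵ = 7.76 × 10⁻⁴ μg/L = 0.776 pg/mL.

0.776 pg/mL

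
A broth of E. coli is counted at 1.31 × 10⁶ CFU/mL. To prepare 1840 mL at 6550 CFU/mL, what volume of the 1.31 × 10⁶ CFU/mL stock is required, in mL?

9.20 mL

V₁ = C₂V₂/C₁ = 6550 × 1840 / 1.31 × 10⁶ = 9.20 mL.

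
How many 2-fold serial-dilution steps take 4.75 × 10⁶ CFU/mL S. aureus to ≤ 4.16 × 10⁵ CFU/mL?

Need 2ⁿ ≥ 11.4, so n ≥ log(11.4)/log(2) = 3.51.
Minimum whole steps: n = 4.

4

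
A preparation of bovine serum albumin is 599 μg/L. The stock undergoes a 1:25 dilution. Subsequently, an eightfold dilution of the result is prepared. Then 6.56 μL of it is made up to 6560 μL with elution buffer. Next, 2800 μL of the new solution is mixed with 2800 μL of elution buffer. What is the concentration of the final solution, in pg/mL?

1.50 pg/mL

Overall dilution factor = 25 × 8 × 1000 × 2 = 4.00 × 10⁵.
599 μg/L / 4.00 × 10⁵ = 1.50 × 10⁻³ μg/L = 1.50 pg/mL.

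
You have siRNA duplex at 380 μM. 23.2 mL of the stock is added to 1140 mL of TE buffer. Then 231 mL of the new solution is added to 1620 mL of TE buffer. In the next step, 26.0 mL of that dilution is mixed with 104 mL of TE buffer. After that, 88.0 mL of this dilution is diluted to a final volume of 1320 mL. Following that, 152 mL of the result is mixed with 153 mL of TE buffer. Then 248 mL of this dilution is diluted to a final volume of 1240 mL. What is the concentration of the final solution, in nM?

Overall dilution factor = 50.14 × 8.013 × 5 × 15 × 2.007 × 5 = 3.02 × 10⁵.
380 μM / 3.02 × 10⁵ = 1.26 × 10⁻³ μM = 1.26 nM.

1.26 nM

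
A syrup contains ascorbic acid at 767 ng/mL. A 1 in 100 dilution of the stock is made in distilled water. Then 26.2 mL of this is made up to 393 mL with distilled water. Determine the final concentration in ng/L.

Overall dilution factor = 100 × 15 = 1500.
767 ng/mL / 1500 = 0.511 ng/mL = 511 ng/L.

511 ng/L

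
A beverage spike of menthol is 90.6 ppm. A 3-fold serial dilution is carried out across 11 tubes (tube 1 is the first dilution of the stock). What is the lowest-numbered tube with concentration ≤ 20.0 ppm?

tube 2

Tube n has concentration 90.6 ppm / 3ⁿ.
Need 3ⁿ ≥ 90.6 ppm / 20.0 ppm = 4.53, so n ≥ 1.38.
First such tube: n = 2.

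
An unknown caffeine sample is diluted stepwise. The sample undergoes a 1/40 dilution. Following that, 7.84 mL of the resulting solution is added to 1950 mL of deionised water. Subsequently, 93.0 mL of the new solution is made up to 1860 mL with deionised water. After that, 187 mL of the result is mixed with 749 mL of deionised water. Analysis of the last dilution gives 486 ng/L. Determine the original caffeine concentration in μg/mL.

Overall dilution factor = 40 × 249.7 × 20 × 5.005 = 10.00 × 10⁵.
Original = 486 ng/L × 10.00 × 10⁵ = 4.86 × 10⁸ ng/L = 486 μg/mL.

486 μg/mL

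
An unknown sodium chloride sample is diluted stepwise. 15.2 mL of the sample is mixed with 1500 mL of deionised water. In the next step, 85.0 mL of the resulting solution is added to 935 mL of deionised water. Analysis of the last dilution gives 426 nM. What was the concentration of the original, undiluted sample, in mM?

0.510 mM

Overall dilution factor = 99.68 × 12 = 1196.
Original = 426 nM × 1196 = 5.10 × 10⁵ nM = 0.510 mM.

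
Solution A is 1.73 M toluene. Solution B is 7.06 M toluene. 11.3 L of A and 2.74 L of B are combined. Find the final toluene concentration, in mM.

2770 mM

C_mix = (C_A·V_A + C_B·V_B)/(V_A + V_B) = (1.73×11.3 + 7.06×2.74) / 14.04 = 2.77 M = 2770 mM.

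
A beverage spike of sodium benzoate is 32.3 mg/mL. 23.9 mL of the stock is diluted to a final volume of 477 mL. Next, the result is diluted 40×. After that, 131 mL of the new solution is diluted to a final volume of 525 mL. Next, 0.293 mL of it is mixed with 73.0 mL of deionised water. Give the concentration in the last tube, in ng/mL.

Overall dilution factor = 19.96 × 40 × 4.008 × 250.1 = 8.00 × 10⁵.
32.3 mg/mL / 8.00 × 10⁵ = 4.04 × 10⁻⁵ mg/mL = 40.4 ng/mL.

40.4 ng/mL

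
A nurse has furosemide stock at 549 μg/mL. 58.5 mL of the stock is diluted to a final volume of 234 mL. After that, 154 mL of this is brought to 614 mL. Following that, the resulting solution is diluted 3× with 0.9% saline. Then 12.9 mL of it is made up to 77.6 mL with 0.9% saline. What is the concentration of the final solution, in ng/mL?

Overall dilution factor = 4 × 3.987 × 3 × 6.016 = 288.
549 μg/mL / 288 = 1.91 μg/mL = 1910 ng/mL.

1910 ng/mL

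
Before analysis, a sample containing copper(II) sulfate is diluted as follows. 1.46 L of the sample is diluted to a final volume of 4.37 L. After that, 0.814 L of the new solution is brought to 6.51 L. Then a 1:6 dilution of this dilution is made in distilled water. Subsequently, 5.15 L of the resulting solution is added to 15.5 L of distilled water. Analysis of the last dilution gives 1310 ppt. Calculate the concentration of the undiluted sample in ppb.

Overall dilution factor = 2.993 × 7.998 × 6 × 4.010 = 576.
Original = 1310 ppt × 576 = 7.54 × 10⁵ ppt = 754 ppb.

754 ppb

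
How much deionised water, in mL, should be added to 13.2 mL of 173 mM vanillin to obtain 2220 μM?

1020 mL

2220 μM = 2.22 mM.
V₂ = C₁V₁/C₂ = 173 × 13.2 / 2.22 = 1029 mL.
Diluent to add = V₂ − V₁ = 1029 − 13.2 = 1020 mL.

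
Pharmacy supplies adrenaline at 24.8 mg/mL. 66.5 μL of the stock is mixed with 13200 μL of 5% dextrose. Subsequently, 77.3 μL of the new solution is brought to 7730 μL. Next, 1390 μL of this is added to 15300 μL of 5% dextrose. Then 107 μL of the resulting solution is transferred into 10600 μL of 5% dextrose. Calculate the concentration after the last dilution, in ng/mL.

Overall dilution factor = 199.5 × 100 × 12.01 × 100.1 = 2.40 × 10⁷.
24.8 mg/mL / 2.40 × 10⁷ = 1.03 × 10⁻⁶ mg/mL = 1.03 ng/mL.

1.03 ng/mL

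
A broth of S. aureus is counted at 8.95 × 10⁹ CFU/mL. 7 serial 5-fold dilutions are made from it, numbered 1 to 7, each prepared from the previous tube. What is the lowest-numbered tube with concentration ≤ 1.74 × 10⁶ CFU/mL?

tube 6

Tube n has concentration 8.95 × 10⁹ CFU/mL / 5ⁿ.
Need 5ⁿ ≥ 8.95 × 10⁹ CFU/mL / 1.74 × 10⁶ CFU/mL = 5144, so n ≥ 5.31.
First such tube: n = 6.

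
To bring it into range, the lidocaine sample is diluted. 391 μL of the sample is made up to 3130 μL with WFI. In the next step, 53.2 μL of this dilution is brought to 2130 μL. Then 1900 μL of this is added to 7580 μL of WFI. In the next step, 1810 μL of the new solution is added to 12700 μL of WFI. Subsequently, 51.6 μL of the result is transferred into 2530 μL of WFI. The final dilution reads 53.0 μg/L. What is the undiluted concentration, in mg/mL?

34.0 mg/mL

Overall dilution factor = 8.005 × 40.04 × 4.989 × 8.017 × 50.03 = 6.41 × 10⁵.
Original = 53.0 μg/L × 6.41 × 10⁵ = 3.40 × 10⁷ μg/L = 34.0 mg/mL.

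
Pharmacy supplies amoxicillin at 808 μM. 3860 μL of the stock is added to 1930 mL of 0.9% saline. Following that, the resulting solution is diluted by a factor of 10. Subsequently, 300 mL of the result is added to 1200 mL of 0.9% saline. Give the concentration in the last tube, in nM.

32.3 nM

Overall dilution factor = 501 × 10 × 5 = 2.51 × 10⁴.
808 μM / 2.51 × 10⁴ = 0.0323 μM = 32.3 nM.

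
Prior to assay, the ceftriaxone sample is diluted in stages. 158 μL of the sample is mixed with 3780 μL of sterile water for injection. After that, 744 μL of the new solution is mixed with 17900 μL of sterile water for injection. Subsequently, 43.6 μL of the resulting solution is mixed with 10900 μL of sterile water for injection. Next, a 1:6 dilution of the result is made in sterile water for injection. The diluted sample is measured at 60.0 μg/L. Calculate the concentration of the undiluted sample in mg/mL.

56.4 mg/mL

Overall dilution factor = 24.92 × 25.06 × 251 × 6 = 9.41 × 10⁵.
Original = 60.0 μg/L × 9.41 × 10⁵ = 5.64 × 10⁷ μg/L = 56.4 mg/mL.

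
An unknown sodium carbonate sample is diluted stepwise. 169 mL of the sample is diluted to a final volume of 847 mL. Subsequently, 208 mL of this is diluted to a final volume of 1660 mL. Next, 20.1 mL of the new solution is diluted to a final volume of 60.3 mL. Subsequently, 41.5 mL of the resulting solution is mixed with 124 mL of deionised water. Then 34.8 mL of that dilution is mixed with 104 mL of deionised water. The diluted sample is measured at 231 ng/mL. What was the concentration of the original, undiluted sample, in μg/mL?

Overall dilution factor = 5.012 × 7.981 × 3 × 3.988 × 3.989 = 1909.
Original = 231 ng/mL × 1909 = 4.41 × 10⁵ ng/mL = 441 μg/mL.

441 μg/mL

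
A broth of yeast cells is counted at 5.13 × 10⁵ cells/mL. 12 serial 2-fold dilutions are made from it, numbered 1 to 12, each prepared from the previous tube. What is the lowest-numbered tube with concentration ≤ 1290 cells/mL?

tube 9

Tube n has concentration 5.13 × 10⁵ cells/mL / 2ⁿ.
Need 2ⁿ ≥ 5.13 × 10⁵ cells/mL / 1290 cells/mL = 398, so n ≥ 8.64.
First such tube: n = 9.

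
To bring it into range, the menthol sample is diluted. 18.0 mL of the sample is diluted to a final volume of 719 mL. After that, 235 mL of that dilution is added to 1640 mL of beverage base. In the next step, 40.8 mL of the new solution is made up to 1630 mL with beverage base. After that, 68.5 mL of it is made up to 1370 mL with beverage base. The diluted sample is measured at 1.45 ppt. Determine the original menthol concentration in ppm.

0.369 ppm

Overall dilution factor = 39.94 × 7.979 × 39.95 × 20 = 2.55 × 10⁵.
Original = 1.45 ppt × 2.55 × 10⁵ = 3.69 × 10⁵ ppt = 0.369 ppm.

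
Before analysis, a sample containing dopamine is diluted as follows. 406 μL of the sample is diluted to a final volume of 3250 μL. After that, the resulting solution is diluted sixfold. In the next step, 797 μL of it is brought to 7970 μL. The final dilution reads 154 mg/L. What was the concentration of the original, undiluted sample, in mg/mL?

74.0 mg/mL

Overall dilution factor = 8.005 × 6 × 10 = 480.
Original = 154 mg/L × 480 = 7.40 × 10⁴ mg/L = 74.0 mg/mL.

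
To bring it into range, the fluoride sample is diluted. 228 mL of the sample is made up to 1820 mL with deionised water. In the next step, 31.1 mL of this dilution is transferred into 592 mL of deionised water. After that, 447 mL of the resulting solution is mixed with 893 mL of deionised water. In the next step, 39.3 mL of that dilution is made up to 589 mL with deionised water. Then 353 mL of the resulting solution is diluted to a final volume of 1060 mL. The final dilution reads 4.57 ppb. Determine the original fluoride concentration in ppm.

98.6 ppm

Overall dilution factor = 7.982 × 20.04 × 2.998 × 14.99 × 3.003 = 2.16 × 10⁴.
Original = 4.57 ppb × 2.16 × 10⁴ = 9.86 × 10⁴ ppb = 98.6 ppm.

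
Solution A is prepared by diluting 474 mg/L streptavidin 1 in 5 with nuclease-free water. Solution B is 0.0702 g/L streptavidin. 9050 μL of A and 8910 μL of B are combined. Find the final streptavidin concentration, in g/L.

0.0826 g/L

C_A = 474 mg/L / 5 = 94.8 mg/L.
C_B = 0.0702 g/L = 70.2 mg/L.
C_mix = (C_A·V_A + C_B·V_B)/(V_A + V_B) = (94.8×9050 + 70.2×8910) / 17960 = 82.6 mg/L = 0.0826 g/L.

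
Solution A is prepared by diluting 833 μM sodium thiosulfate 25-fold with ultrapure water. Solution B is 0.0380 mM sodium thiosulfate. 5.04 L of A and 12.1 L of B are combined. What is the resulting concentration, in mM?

0.0366 mM

C_A = 833 μM / 25 = 33.3 μM.
C_B = 0.0380 mM = 38.0 μM.
C_mix = (C_A·V_A + C_B·V_B)/(V_A + V_B) = (33.3×5.04 + 38.0×12.1) / 17.14 = 36.6 μM = 0.0366 mM.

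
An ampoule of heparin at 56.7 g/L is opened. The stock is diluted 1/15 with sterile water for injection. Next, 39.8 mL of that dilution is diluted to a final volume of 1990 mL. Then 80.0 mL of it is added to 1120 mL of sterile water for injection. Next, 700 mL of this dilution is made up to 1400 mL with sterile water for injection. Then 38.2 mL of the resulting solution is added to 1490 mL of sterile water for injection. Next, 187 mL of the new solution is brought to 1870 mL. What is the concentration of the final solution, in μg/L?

Overall dilution factor = 15 × 50 × 15 × 2 × 40.01 × 10 = 9.00 × 10⁶.
56.7 g/L / 9.00 × 10⁶ = 6.30 × 10⁻⁶ g/L = 6.30 μg/L.

6.30 μg/L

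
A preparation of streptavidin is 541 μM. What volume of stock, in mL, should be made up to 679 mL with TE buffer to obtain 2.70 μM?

3.39 mL

V₁ = C₂V₂/C₁ = 2.70 × 679 / 541 = 3.39 mL.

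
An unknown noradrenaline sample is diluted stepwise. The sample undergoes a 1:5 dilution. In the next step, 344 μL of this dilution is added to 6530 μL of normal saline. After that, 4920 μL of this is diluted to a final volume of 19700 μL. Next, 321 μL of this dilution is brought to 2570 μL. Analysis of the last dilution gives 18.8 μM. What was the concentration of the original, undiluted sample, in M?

Overall dilution factor = 5 × 19.98 × 4.004 × 8.006 = 3203.
Original = 18.8 μM × 3203 = 6.02 × 10⁴ μM = 0.0602 M.

0.0602 M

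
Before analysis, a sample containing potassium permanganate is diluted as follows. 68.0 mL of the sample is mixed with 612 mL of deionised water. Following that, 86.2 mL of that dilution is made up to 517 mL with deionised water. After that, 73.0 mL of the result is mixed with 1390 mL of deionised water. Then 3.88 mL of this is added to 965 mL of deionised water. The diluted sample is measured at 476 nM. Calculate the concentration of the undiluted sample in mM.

Overall dilution factor = 10 × 5.998 × 20.04 × 249.7 = 3.00 × 10⁵.
Original = 476 nM × 3.00 × 10⁵ = 1.43 × 10⁸ nM = 143 mM.

143 mM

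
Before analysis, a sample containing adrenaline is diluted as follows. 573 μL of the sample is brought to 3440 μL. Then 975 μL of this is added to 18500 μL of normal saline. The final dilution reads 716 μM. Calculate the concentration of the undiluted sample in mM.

Overall dilution factor = 6.003 × 19.97 = 120.
Original = 716 μM × 120 = 8.59 × 10⁴ μM = 85.9 mM.

85.9 mM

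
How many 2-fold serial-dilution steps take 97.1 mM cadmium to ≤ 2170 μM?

6

Need 2ⁿ ≥ 44.7, so n ≥ log(44.7)/log(2) = 5.48.
Minimum whole steps: n = 6.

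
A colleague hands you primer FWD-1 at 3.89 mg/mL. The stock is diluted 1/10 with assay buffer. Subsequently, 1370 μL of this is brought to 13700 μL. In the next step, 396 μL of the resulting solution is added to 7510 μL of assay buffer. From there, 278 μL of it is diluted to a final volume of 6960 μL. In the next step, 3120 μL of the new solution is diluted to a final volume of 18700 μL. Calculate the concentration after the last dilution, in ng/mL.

13.0 ng/mL

Overall dilution factor = 10 × 10 × 19.96 × 25.04 × 5.994 = 3.00 × 10⁵.
3.89 mg/mL / 3.00 × 10⁵ = 1.30 × 10⁻⁵ mg/mL = 13.0 ng/mL.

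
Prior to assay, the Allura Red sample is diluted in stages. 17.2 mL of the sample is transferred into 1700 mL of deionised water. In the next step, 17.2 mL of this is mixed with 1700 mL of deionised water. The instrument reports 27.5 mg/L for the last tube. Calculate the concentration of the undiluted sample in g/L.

274 g/L

Overall dilution factor = 99.84 × 99.84 = 9967.
Original = 27.5 mg/L × 9967 = 2.74 × 10⁵ mg/L = 274 g/L.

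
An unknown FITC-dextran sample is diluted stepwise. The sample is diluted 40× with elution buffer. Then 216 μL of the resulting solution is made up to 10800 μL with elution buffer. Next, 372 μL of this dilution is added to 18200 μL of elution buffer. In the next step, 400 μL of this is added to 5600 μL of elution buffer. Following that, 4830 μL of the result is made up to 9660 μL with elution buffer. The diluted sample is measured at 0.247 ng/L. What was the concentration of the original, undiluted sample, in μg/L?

740 μg/L

Overall dilution factor = 40 × 50 × 49.92 × 15 × 2 = 3.00 × 10⁶.
Original = 0.247 ng/L × 3.00 × 10⁶ = 7.40 × 10⁵ ng/L = 740 μg/L.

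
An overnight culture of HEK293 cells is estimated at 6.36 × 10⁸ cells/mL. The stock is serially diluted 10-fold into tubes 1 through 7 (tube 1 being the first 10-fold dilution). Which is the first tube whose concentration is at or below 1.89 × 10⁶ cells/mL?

Tube n has concentration 6.36 × 10⁸ cells/mL / 10ⁿ.
Need 10ⁿ ≥ 6.36 × 10⁸ cells/mL / 1.89 × 10⁶ cells/mL = 337, so n ≥ 2.53.
First such tube: n = 3.

tube 3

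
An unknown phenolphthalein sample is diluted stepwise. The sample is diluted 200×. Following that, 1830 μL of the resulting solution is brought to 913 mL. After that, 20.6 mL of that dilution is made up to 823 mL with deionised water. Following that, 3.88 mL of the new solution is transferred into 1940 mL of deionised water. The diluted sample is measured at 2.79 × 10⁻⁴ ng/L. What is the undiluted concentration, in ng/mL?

557 ng/mL

Overall dilution factor = 200 × 498.9 × 39.95 × 501 = 2.00 × 10⁹.
Original = 2.79 × 10⁻⁴ ng/L × 2.00 × 10⁹ = 5.57 × 10⁵ ng/L = 557 ng/mL.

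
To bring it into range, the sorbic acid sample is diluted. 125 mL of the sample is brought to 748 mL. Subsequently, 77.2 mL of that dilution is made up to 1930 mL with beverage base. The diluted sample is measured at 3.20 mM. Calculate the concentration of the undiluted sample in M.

0.479 M

Overall dilution factor = 5.984 × 25 = 150.
Original = 3.20 mM × 150 = 479 mM = 0.479 M.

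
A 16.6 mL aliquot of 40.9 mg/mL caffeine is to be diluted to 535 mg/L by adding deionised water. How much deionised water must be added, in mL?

1250 mL

535 mg/L = 0.535 mg/mL.
V₂ = C₁V₁/C₂ = 40.9 × 16.6 / 0.535 = 1269 mL.
Diluent to add = V₂ − V₁ = 1269 − 16.6 = 1250 mL.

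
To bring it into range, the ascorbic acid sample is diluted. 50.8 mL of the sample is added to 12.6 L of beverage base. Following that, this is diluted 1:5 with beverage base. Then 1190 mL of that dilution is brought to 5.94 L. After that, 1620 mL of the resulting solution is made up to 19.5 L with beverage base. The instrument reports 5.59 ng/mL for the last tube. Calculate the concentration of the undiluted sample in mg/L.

418 mg/L

Overall dilution factor = 249.0 × 5 × 4.992 × 12.04 = 7.48 × 10⁴.
Original = 5.59 ng/mL × 7.48 × 10⁴ = 4.18 × 10⁵ ng/mL = 418 mg/L.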